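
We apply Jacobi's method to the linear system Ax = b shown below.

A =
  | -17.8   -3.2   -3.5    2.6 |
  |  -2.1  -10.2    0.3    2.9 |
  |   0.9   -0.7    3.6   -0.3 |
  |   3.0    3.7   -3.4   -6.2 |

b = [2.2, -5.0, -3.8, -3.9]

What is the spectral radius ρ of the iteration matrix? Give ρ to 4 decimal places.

0.5733

Split A = D + L + U, D = diag(-17.8, -10.2, 3.6, -6.2).
T_J = -D⁻¹(L+U): T[0,1] = -(-3.2)/(-17.8) = -0.1798; T[0,0] = 0.
  T[0,:] = [+0.0000  -0.1798  -0.1966  +0.1461]
  T[1,:] = [-0.2059  +0.0000  +0.0294  +0.2843]
  T[2,:] = [-0.2500  +0.1944  +0.0000  +0.0833]
  T[3,:] = [+0.4839  +0.5968  -0.5484  +0.0000]
eigenvalue magnitudes: 0.5733, 0.4014, 0.4014, 0.1619.
ρ = 0.5733; 0.5733 < 1 ⇒ converges.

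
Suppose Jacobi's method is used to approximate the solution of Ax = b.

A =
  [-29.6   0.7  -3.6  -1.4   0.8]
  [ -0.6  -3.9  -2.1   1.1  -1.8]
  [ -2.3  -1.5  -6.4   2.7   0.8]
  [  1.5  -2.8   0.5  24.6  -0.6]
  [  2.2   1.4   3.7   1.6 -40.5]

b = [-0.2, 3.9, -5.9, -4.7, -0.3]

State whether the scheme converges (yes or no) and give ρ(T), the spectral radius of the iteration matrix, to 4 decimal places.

A = D + L + U where D = diag(-29.6, -3.9, -6.4, 24.6, -40.5).
Jacobi: T = -D⁻¹(L+U), T[4,0] = -(2.2)/(-40.5) = +0.0543; T[4,4] = 0.
  T[0,:] = [+0.0000  +0.0236  -0.1216  -0.0473  +0.0270]
  T[1,:] = [-0.1538  +0.0000  -0.5385  +0.2821  -0.4615]
  T[2,:] = [-0.3594  -0.2344  +0.0000  +0.4219  +0.1250]
  T[3,:] = [-0.0610  +0.1138  -0.0203  +0.0000  +0.0244]
  T[4,:] = [+0.0543  +0.0346  +0.0914  +0.0395  +0.0000]
|roots of det(T-λI)|: 0.4471, 0.3144, 0.2223, 0.1652, 0.0757.
spectral radius ρ = 0.4471; 0.4471 < 1, so it converges for any x₀.

yes, ρ = 0.4471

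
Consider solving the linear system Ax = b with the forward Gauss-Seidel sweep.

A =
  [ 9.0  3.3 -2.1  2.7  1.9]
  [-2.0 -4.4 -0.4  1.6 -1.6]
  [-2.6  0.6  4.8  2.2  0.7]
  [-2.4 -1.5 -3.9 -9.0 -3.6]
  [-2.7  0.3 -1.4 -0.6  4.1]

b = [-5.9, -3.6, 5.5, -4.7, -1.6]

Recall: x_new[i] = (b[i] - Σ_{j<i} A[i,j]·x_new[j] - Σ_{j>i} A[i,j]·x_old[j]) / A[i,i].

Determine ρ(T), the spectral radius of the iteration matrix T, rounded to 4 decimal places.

0.8456

A = D + L + U where D = diag(9, -4.4, 4.8, -9, 4.1).
T_GS = -(D+L)⁻¹U: row 0 first, T[0,1] = -(3.3)/(9) = -0.3667; later rows by forward substitution.
  T[0,:] = [+0.0000, -0.3667, +0.2333, -0.3000, -0.2111]
  T[1,:] = [+0.0000, +0.1667, -0.1970, +0.5000, -0.2677]
  T[2,:] = [+0.0000, -0.2194, +0.1510, -0.6833, -0.2267]
  T[3,:] = [+0.0000, +0.1651, -0.0948, +0.2928, -0.2008]
  T[4,:] = [+0.0000, -0.3044, +0.2058, -0.4246, -0.2262]
|eigenvalues of T|: 0.8456, 0.3226, 0.1215, 0.1215, 0.0000.
ρ(T) = max|λ| = 0.8456; 0.8456 < 1: convergent.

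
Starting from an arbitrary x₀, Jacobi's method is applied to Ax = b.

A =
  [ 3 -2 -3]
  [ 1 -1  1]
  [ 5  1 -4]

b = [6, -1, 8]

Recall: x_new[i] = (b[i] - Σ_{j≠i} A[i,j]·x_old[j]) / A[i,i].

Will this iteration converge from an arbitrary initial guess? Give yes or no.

Diagonal D = diag(3, -1, -4); L, U strict lower/upper.
Jacobi T = -D⁻¹(L+U): T[2,0] = -(5)/(-4) = +1.2500; T[2,2] = 0.
  T[0,:] = [+0.0000  +0.6667  +1.0000]
  T[1,:] = [+1.0000  +0.0000  +1.0000]
  T[2,:] = [+1.2500  +0.2500  +0.0000]
|roots of det(T-λI)|: 1.6771, 1.0777, 0.5994.
spectral radius ρ = 1.6771; 1.6771 > 1, so it fails to converge.

no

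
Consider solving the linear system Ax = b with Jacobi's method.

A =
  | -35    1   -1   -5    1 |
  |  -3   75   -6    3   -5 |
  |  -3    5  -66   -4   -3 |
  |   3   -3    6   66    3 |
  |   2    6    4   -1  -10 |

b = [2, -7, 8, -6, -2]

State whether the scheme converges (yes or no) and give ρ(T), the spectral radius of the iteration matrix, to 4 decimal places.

yes, ρ = 0.2263

Split A = D + L + U, D = diag(-35, 75, -66, 66, -10).
Jacobi T = -D⁻¹(L+U): T[3,1] = -(-3)/(66) = +0.0455; T[3,3] = 0.
  T[0,:] = [+0.0000  +0.0286  -0.0286  -0.1429  +0.0286]
  T[1,:] = [+0.0400  +0.0000  +0.0800  -0.0400  +0.0667]
  T[2,:] = [-0.0455  +0.0758  +0.0000  -0.0606  -0.0455]
  T[3,:] = [-0.0455  +0.0455  -0.0909  +0.0000  -0.0455]
  T[4,:] = [+0.2000  +0.6000  +0.4000  -0.1000  +0.0000]
|eigenvalues of T|: 0.2263, 0.1763, 0.1763, 0.0708, 0.0294.
spectral radius ρ = 0.2263; 0.2263 < 1: convergent.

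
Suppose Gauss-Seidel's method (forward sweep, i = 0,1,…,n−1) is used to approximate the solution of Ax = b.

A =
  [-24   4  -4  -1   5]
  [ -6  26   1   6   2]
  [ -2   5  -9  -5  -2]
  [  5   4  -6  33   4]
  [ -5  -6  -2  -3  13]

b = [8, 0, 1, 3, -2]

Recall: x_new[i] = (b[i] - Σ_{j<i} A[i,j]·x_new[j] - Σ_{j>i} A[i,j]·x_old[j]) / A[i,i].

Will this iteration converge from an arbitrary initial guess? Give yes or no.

Diagonal D = diag(-24, 26, -9, 33, 13); L, U strict lower/upper.
GS T = -(D+L)⁻¹U: row 0 first, T[0,3] = -(-1)/(-24) = -0.0417; later rows by forward substitution.
  T[0,:] = [+0.0000  +0.1667  -0.1667  -0.0417  +0.2083]
  T[1,:] = [+0.0000  +0.0385  -0.0769  -0.2404  -0.0288]
  T[2,:] = [+0.0000  -0.0157  -0.0057  -0.6798  -0.2845]
  T[3,:] = [+0.0000  -0.0328  +0.0335  -0.0882  -0.2010]
  T[4,:] = [+0.0000  +0.0719  -0.0927  -0.2519  -0.0233]
|eigenvalues of T|: 0.3289, 0.1573, 0.1573, 0.0204, 0.0000.
spectral radius ρ = 0.3289; 0.3289 < 1, so it converges for any x₀.

yes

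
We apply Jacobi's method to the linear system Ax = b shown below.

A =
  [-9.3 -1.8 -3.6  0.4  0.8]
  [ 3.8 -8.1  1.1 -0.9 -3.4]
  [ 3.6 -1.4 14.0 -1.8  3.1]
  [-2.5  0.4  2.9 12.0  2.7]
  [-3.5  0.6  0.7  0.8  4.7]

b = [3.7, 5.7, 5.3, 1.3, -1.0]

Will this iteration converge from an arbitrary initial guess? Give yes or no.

yes

A = D + L + U where D = diag(-9.3, -8.1, 14, 12, 4.7).
Jacobi: T = -D⁻¹(L+U), T[2,0] = -(3.6)/(14) = -0.2571; T[2,2] = 0.
  T[0,:] = [+0.0000, -0.1935, -0.3871, +0.0430, +0.0860]
  T[1,:] = [+0.4691, +0.0000, +0.1358, -0.1111, -0.4198]
  T[2,:] = [-0.2571, +0.1000, +0.0000, +0.1286, -0.2214]
  T[3,:] = [+0.2083, -0.0333, -0.2417, +0.0000, -0.2250]
  T[4,:] = [+0.7447, -0.1277, -0.1489, -0.1702, +0.0000]
|roots of det(T-λI)|: 0.6181, 0.3504, 0.3504, 0.0873, 0.0873.
spectral radius ρ = 0.6181; 0.6181 < 1 ⇒ converges.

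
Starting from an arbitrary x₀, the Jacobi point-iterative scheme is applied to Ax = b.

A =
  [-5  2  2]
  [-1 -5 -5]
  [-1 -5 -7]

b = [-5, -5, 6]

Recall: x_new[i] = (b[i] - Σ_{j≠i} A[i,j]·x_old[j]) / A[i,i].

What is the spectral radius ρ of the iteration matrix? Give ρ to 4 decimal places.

0.8441

Write A = D+L+U with D = diag(-5, -5, -7).
Jacobi: T = -D⁻¹(L+U), T[0,1] = -(2)/(-5) = +0.4000; T[0,0] = 0.
  T[0,:] = [+0.0000 +0.4000 +0.4000]
  T[1,:] = [-0.2000 +0.0000 -1.0000]
  T[2,:] = [-0.1429 -0.7143 +0.0000]
|eigenvalues of T|: 0.8441, 0.6288, 0.2153.
ρ(T) = max|λ| = 0.8441; 0.8441 < 1: convergent.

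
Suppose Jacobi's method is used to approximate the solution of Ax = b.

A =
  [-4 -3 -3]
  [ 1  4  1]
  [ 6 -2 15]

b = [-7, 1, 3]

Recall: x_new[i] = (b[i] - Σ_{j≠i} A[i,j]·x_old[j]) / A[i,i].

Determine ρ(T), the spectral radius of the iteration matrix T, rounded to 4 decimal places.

0.7234

Diagonal D = diag(-4, 4, 15); L, U strict lower/upper.
Jacobi T = -D⁻¹(L+U): T[2,1] = -(-2)/(15) = +0.1333; T[2,2] = 0.
  T[0,:] = [+0.0000, -0.7500, -0.7500]
  T[1,:] = [-0.2500, +0.0000, -0.2500]
  T[2,:] = [-0.4000, +0.1333, +0.0000]
eigenvalue magnitudes: 0.7234, 0.6101, 0.1133.
spectral radius ρ = 0.7234; 0.7234 < 1, so it converges for any x₀.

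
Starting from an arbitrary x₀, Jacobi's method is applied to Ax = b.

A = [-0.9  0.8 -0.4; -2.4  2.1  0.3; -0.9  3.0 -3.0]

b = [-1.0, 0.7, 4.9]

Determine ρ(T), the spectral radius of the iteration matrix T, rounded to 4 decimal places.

1.1845

Let D = diag(-0.9, 2.1, -3); L, U the strict triangles.
Jacobi T = -D⁻¹(L+U): T[0,1] = -(0.8)/(-0.9) = +0.8889; T[0,0] = 0.
  T[0,:] = [+0.0000 +0.8889 -0.4444]
  T[1,:] = [+1.1429 +0.0000 -0.1429]
  T[2,:] = [-0.3000 +1.0000 +0.0000]
|λ(T)| sorted: 1.1845, 0.6298, 0.6298.
ρ = 1.1845; 1.1845 > 1: divergent.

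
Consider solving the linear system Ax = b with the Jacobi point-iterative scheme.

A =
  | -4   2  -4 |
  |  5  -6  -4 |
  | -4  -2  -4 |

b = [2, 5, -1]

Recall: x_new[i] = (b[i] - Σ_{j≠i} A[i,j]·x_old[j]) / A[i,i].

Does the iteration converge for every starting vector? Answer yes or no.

Split A = D + L + U, D = diag(-4, -6, -4).
Jacobi T = -D⁻¹(L+U): T[0,1] = -(2)/(-4) = +0.5000; T[0,0] = 0.
  T[0,:] = [+0.0000, +0.5000, -1.0000]
  T[1,:] = [+0.8333, +0.0000, -0.6667]
  T[2,:] = [-1.0000, -0.5000, +0.0000]
|eigenvalues of T|: 1.5000, 1.0000, 0.5000.
ρ(T) = max|λ| = 1.5000; 1.5000 > 1, so it fails to converge.

no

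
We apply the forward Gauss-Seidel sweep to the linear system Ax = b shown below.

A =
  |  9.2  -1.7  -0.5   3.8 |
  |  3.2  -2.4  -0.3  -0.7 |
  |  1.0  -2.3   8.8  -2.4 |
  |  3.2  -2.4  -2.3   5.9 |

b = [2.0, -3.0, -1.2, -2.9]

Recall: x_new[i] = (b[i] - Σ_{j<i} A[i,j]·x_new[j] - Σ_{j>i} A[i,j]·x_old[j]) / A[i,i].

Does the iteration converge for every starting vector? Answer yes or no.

yes

Diagonal D = diag(9.2, -2.4, 8.8, 5.9); L, U strict lower/upper.
Gauss-Seidel: T = -(D+L)⁻¹U, row 0 first, T[0,1] = -(-1.7)/(9.2) = +0.1848; later rows by forward substitution.
  T[0,:] = [+0.0000 +0.1848 +0.0543 -0.4130]
  T[1,:] = [+0.0000 +0.2464 -0.0525 -0.8424]
  T[2,:] = [+0.0000 +0.0434 -0.0199 +0.0995]
  T[3,:] = [+0.0000 +0.0169 -0.0586 -0.0799]
moduli |λ_i(T)| = 0.2200, 0.1246, 0.1246, 0.0000.
spectral radius ρ = 0.2200; 0.2200 < 1 ⇒ converges.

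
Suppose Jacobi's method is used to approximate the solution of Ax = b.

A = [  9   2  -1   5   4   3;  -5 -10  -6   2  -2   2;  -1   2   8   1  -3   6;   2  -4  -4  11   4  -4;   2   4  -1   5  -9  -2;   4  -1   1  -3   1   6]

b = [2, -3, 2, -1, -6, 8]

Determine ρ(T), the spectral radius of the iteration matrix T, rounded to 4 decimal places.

1.1278

Split A = D + L + U, D = diag(9, -10, 8, 11, -9, 6).
Jacobi T = -D⁻¹(L+U): T[5,2] = -(1)/(6) = -0.1667; T[5,5] = 0.
  T[0,:] = [+0.0000, -0.2222, +0.1111, -0.5556, -0.4444, -0.3333]
  T[1,:] = [-0.5000, +0.0000, -0.6000, +0.2000, -0.2000, +0.2000]
  T[2,:] = [+0.1250, -0.2500, +0.0000, -0.1250, +0.3750, -0.7500]
  T[3,:] = [-0.1818, +0.3636, +0.3636, +0.0000, -0.3636, +0.3636]
  T[4,:] = [+0.2222, +0.4444, -0.1111, +0.5556, +0.0000, -0.2222]
  T[5,:] = [-0.6667, +0.1667, -0.1667, +0.5000, -0.1667, +0.0000]
|λ(T)| sorted: 1.1278, 0.7295, 0.5822, 0.5822, 0.3270, 0.3270.
ρ = 1.1278; 1.1278 > 1, so it fails to converge.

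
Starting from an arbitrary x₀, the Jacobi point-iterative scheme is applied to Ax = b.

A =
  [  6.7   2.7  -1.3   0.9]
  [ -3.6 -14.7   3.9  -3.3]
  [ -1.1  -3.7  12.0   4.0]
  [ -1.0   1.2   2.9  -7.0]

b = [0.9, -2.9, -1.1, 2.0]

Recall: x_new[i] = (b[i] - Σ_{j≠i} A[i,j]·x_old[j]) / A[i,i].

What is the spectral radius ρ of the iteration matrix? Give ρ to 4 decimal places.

Write A = D+L+U with D = diag(6.7, -14.7, 12, -7).
T_J = -D⁻¹(L+U): T[0,3] = -(0.9)/(6.7) = -0.1343; T[0,0] = 0.
  T[0,:] = [+0.0000 -0.4030 +0.1940 -0.1343]
  T[1,:] = [-0.2449 +0.0000 +0.2653 -0.2245]
  T[2,:] = [+0.0917 +0.3083 +0.0000 -0.3333]
  T[3,:] = [-0.1429 +0.1714 +0.4143 +0.0000]
moduli |λ_i(T)| = 0.5070, 0.3898, 0.3898, 0.2514.
ρ(T) = max|λ| = 0.5070; 0.5070 < 1: convergent.

0.5070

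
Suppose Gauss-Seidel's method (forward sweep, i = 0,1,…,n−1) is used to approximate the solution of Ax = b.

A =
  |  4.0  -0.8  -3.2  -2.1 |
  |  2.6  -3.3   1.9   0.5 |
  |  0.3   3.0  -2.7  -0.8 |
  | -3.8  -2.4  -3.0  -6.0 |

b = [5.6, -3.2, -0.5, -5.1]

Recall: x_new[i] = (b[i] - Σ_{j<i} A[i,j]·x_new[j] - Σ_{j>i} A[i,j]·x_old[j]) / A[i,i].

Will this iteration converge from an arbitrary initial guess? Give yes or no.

no

A = D + L + U where D = diag(4, -3.3, -2.7, -6).
T_GS = -(D+L)⁻¹U: row 0 first, T[0,3] = -(-2.1)/(4) = +0.5250; later rows by forward substitution.
  T[0,:] = [+0.0000  +0.2000  +0.8000  +0.5250]
  T[1,:] = [+0.0000  +0.1576  +1.2061  +0.5652]
  T[2,:] = [+0.0000  +0.1973  +1.4290  +0.3900]
  T[3,:] = [+0.0000  -0.2884  -1.7036  -0.7536]
|λ(T)| sorted: 1.1734, 0.2729, 0.0675, 0.0000.
ρ = 1.1734; 1.1734 > 1: divergent.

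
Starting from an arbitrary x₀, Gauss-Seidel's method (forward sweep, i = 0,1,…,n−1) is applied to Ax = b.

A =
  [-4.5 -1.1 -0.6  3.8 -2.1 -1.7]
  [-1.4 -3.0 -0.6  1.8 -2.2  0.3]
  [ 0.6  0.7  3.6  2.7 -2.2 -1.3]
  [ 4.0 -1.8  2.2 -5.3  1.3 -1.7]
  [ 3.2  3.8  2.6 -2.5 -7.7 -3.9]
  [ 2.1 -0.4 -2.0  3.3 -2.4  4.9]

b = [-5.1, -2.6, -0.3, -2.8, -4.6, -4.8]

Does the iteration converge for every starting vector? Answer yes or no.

A = D + L + U where D = diag(-4.5, -3, 3.6, -5.3, -7.7, 4.9).
Gauss-Seidel: T = -(D+L)⁻¹U, row 0 first, T[0,1] = -(-1.1)/(-4.5) = -0.2444; later rows by forward substitution.
  T[0,:] = [+0.0000, -0.2444, -0.1333, +0.8444, -0.4667, -0.3778]
  T[1,:] = [+0.0000, +0.1141, -0.1378, +0.2059, -0.5156, +0.2763]
  T[2,:] = [+0.0000, +0.0186, +0.0490, -0.9308, +0.7891, +0.3703]
  T[3,:] = [+0.0000, -0.2155, -0.0335, +0.1810, +0.3957, -0.5460]
  T[4,:] = [+0.0000, +0.0310, -0.0960, +0.0795, -0.3104, -0.2248]
  T[5,:] = [+0.0000, +0.2820, +0.0414, -0.8080, +0.0615, +0.5932]
moduli |λ_i(T)| = 1.1981, 0.4246, 0.4246, 0.1119, 0.0808, 0.0000.
ρ(T) = max|λ| = 1.1981; 1.1981 > 1, so it fails to converge.

no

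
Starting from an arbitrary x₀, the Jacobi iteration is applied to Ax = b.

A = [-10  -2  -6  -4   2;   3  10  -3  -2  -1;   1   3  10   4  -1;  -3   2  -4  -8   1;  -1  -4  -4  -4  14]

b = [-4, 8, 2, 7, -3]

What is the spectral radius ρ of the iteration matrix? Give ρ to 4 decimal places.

Let D = diag(-10, 10, 10, -8, 14); L, U the strict triangles.
T_J = -D⁻¹(L+U): T[3,2] = -(-4)/(-8) = -0.5000; T[3,3] = 0.
  T[0,:] = [+0.0000 -0.2000 -0.6000 -0.4000 +0.2000]
  T[1,:] = [-0.3000 +0.0000 +0.3000 +0.2000 +0.1000]
  T[2,:] = [-0.1000 -0.3000 +0.0000 -0.4000 +0.1000]
  T[3,:] = [-0.3750 +0.2500 -0.5000 +0.0000 +0.1250]
  T[4,:] = [+0.0714 +0.2857 +0.2857 +0.2857 +0.0000]
eigenvalue magnitudes: 0.8439, 0.4862, 0.4862, 0.1855, 0.1467.
spectral radius ρ = 0.8439; 0.8439 < 1: convergent.

0.8439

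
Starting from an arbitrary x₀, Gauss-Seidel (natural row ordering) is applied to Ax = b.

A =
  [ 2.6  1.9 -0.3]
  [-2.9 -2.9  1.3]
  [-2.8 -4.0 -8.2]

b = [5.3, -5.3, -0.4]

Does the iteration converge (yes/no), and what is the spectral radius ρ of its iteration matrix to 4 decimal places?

A = D + L + U where D = diag(2.6, -2.9, -8.2).
GS T = -(D+L)⁻¹U: row 0 first, T[0,1] = -(1.9)/(2.6) = -0.7308; later rows by forward substitution.
  T[0,:] = [+0.0000  -0.7308  +0.1154]
  T[1,:] = [+0.0000  +0.7308  +0.3329]
  T[2,:] = [+0.0000  -0.1069  -0.2018]
|roots of det(T-λI)|: 0.6909, 0.1619, 0.0000.
spectral radius ρ = 0.6909; 0.6909 < 1 ⇒ converges.

yes, ρ = 0.6909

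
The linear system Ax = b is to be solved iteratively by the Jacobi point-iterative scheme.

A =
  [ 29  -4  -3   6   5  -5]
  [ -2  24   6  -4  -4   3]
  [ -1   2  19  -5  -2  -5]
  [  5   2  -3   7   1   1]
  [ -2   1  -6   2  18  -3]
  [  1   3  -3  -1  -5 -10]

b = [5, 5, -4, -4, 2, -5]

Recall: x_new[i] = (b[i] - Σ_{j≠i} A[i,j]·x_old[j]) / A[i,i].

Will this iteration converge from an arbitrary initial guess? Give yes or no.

yes

Write A = D+L+U with D = diag(29, 24, 19, 7, 18, -10).
Jacobi: T = -D⁻¹(L+U), T[2,1] = -(2)/(19) = -0.1053; T[2,2] = 0.
  T[0,:] = [+0.0000 +0.1379 +0.1034 -0.2069 -0.1724 +0.1724]
  T[1,:] = [+0.0833 +0.0000 -0.2500 +0.1667 +0.1667 -0.1250]
  T[2,:] = [+0.0526 -0.1053 +0.0000 +0.2632 +0.1053 +0.2632]
  T[3,:] = [-0.7143 -0.2857 +0.4286 +0.0000 -0.1429 -0.1429]
  T[4,:] = [+0.1111 -0.0556 +0.3333 -0.1111 +0.0000 +0.1667]
  T[5,:] = [+0.1000 +0.3000 -0.3000 -0.1000 -0.5000 +0.0000]
eigenvalue magnitudes: 0.6399, 0.5032, 0.5032, 0.4408, 0.1412, 0.0188.
spectral radius ρ = 0.6399; 0.6399 < 1, so it converges for any x₀.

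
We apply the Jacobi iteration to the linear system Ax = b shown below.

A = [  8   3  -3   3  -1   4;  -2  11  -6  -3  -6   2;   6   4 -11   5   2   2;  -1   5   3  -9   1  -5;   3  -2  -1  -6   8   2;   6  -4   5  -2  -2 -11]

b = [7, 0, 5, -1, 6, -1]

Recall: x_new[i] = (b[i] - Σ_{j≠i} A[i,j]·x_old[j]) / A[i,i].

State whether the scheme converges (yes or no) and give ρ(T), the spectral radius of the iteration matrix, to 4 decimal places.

no, ρ = 1.2062

Diagonal D = diag(8, 11, -11, -9, 8, -11); L, U strict lower/upper.
T_J = -D⁻¹(L+U): T[1,0] = -(-2)/(11) = +0.1818; T[1,1] = 0.
  T[0,:] = [+0.0000, -0.3750, +0.3750, -0.3750, +0.1250, -0.5000]
  T[1,:] = [+0.1818, +0.0000, +0.5455, +0.2727, +0.5455, -0.1818]
  T[2,:] = [+0.5455, +0.3636, +0.0000, +0.4545, +0.1818, +0.1818]
  T[3,:] = [-0.1111, +0.5556, +0.3333, +0.0000, +0.1111, -0.5556]
  T[4,:] = [-0.3750, +0.2500, +0.1250, +0.7500, +0.0000, -0.2500]
  T[5,:] = [+0.5455, -0.3636, +0.4545, -0.1818, -0.1818, +0.0000]
moduli |λ_i(T)| = 1.2062, 0.8458, 0.5334, 0.5334, 0.4585, 0.4585.
ρ = 1.2062; 1.2062 > 1 ⇒ diverges.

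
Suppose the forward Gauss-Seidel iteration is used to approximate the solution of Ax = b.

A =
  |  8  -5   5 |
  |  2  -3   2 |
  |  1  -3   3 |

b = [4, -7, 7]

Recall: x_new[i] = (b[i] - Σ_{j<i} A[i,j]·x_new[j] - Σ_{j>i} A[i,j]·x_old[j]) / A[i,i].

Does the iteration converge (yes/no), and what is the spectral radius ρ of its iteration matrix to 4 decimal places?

Let D = diag(8, -3, 3); L, U the strict triangles.
GS T = -(D+L)⁻¹U: row 0 first, T[0,1] = -(-5)/(8) = +0.6250; later rows by forward substitution.
  T[0,:] = [+0.0000  +0.6250  -0.6250]
  T[1,:] = [+0.0000  +0.4167  +0.2500]
  T[2,:] = [+0.0000  +0.2083  +0.4583]
|eigenvalues of T|: 0.6667, 0.2083, 0.0000.
spectral radius ρ = 0.6667; 0.6667 < 1: convergent.

yes, ρ = 0.6667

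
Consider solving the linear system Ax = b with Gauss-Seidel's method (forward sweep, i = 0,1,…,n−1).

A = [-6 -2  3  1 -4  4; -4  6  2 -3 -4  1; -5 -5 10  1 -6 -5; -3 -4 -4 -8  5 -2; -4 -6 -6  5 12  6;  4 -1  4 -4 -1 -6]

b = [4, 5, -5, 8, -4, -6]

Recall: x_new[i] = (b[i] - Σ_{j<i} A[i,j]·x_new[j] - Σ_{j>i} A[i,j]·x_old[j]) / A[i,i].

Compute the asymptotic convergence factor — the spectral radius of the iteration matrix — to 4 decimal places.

Split A = D + L + U, D = diag(-6, 6, 10, -8, 12, -6).
Gauss-Seidel: T = -(D+L)⁻¹U, row 0 first, T[0,5] = -(4)/(-6) = +0.6667; later rows by forward substitution.
  T[0,:] = [+0.0000 -0.3333 +0.5000 +0.1667 -0.6667 +0.6667]
  T[1,:] = [+0.0000 -0.2222 +0.0000 +0.6111 +0.2222 +0.2778]
  T[2,:] = [+0.0000 -0.2778 +0.2500 +0.2889 +0.3778 +0.9722]
  T[3,:] = [+0.0000 +0.3750 -0.3125 -0.5125 +0.5750 -1.1250]
  T[4,:] = [+0.0000 -0.5174 +0.4219 +0.7191 -0.1618 +0.8160]
  T[5,:] = [+0.0000 -0.5341 +0.6380 +0.4237 -0.5860 +1.6603]
|eigenvalues of T|: 1.6365, 0.6917, 0.3622, 0.3114, 0.0181, 0.0000.
spectral radius ρ = 1.6365; 1.6365 > 1: divergent.

1.6365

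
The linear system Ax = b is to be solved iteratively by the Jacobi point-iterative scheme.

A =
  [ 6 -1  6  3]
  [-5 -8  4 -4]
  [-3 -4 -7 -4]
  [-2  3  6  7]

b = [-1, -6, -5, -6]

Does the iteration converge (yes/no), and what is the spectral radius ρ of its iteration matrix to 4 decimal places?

Diagonal D = diag(6, -8, -7, 7); L, U strict lower/upper.
Jacobi T = -D⁻¹(L+U): T[0,2] = -(6)/(6) = -1.0000; T[0,0] = 0.
  T[0,:] = [+0.0000  +0.1667  -1.0000  -0.5000]
  T[1,:] = [-0.6250  +0.0000  +0.5000  -0.5000]
  T[2,:] = [-0.4286  -0.5714  +0.0000  -0.5714]
  T[3,:] = [+0.2857  -0.4286  -0.8571  +0.0000]
moduli |λ_i(T)| = 1.1223, 0.7581, 0.7581, 0.0817.
ρ = 1.1223; 1.1223 > 1, so it fails to converge.

no, ρ = 1.1223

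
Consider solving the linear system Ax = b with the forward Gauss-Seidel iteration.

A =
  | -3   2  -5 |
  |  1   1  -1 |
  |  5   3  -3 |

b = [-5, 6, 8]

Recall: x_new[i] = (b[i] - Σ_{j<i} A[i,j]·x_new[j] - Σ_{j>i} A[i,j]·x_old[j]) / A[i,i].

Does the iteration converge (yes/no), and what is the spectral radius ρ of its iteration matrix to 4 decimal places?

Split A = D + L + U, D = diag(-3, 1, -3).
T_GS = -(D+L)⁻¹U: row 0 first, T[0,1] = -(2)/(-3) = +0.6667; later rows by forward substitution.
  T[0,:] = [+0.0000  +0.6667  -1.6667]
  T[1,:] = [+0.0000  -0.6667  +2.6667]
  T[2,:] = [+0.0000  +0.4444  -0.1111]
|eigenvalues of T|: 1.5124, 0.7347, 0.0000.
ρ(T) = max|λ| = 1.5124; 1.5124 > 1 ⇒ diverges.

no, ρ = 1.5124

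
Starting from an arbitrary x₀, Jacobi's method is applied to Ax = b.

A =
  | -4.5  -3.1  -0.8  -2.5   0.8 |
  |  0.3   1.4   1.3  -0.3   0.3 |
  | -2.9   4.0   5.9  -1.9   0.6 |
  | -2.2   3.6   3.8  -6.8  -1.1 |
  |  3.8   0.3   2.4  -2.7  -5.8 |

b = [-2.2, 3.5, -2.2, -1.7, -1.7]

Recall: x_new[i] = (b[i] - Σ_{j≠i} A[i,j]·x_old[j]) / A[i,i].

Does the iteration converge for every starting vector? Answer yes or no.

Diagonal D = diag(-4.5, 1.4, 5.9, -6.8, -5.8); L, U strict lower/upper.
Jacobi T = -D⁻¹(L+U): T[1,4] = -(0.3)/(1.4) = -0.2143; T[1,1] = 0.
  T[0,:] = [+0.0000 -0.6889 -0.1778 -0.5556 +0.1778]
  T[1,:] = [-0.2143 +0.0000 -0.9286 +0.2143 -0.2143]
  T[2,:] = [+0.4915 -0.6780 +0.0000 +0.3220 -0.1017]
  T[3,:] = [-0.3235 +0.5294 +0.5588 +0.0000 -0.1618]
  T[4,:] = [+0.6552 +0.0517 +0.4138 -0.4655 +0.0000]
|λ(T)| sorted: 1.1542, 0.8407, 0.5604, 0.5068, 0.5068.
ρ = 1.1542; 1.1542 > 1, so it fails to converge.

no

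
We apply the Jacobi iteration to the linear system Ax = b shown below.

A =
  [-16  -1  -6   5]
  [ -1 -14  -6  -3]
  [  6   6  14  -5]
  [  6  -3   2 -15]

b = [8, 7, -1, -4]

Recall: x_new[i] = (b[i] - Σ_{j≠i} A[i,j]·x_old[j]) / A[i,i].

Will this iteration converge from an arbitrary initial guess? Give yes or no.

yes

Let D = diag(-16, -14, 14, -15); L, U the strict triangles.
Jacobi T = -D⁻¹(L+U): T[0,1] = -(-1)/(-16) = -0.0625; T[0,0] = 0.
  T[0,:] = [+0.0000 -0.0625 -0.3750 +0.3125]
  T[1,:] = [-0.0714 +0.0000 -0.4286 -0.2143]
  T[2,:] = [-0.4286 -0.4286 +0.0000 +0.3571]
  T[3,:] = [+0.4000 -0.2000 +0.1333 +0.0000]
|roots of det(T-λI)|: 0.7215, 0.5775, 0.4355, 0.2915.
spectral radius ρ = 0.7215; 0.7215 < 1, so it converges for any x₀.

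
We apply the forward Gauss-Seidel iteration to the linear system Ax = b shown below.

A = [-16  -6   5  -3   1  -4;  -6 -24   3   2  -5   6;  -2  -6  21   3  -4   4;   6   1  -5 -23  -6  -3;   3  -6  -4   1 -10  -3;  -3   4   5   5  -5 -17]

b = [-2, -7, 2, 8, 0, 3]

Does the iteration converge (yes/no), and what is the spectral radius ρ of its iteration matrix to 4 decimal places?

Split A = D + L + U, D = diag(-16, -24, 21, -23, -10, -17).
GS T = -(D+L)⁻¹U: row 0 first, T[0,3] = -(-3)/(-16) = -0.1875; later rows by forward substitution.
  T[0,:] = [+0.0000 -0.3750 +0.3125 -0.1875 +0.0625 -0.2500]
  T[1,:] = [+0.0000 +0.0938 +0.0469 +0.1302 -0.2240 +0.3125]
  T[2,:] = [+0.0000 -0.0089 +0.0432 -0.1235 +0.1324 -0.1250]
  T[3,:] = [+0.0000 -0.0918 +0.0742 -0.0164 -0.2831 -0.1549]
  T[4,:] = [+0.0000 -0.1744 +0.0558 -0.0866 +0.0718 -0.5280]
  T[5,:] = [+0.0000 +0.1099 -0.0260 +0.0480 -0.1292 +0.1906]
|λ(T)| sorted: 0.5804, 0.1414, 0.1242, 0.1242, 0.0731, 0.0000.
spectral radius ρ = 0.5804; 0.5804 < 1: convergent.

yes, ρ = 0.5804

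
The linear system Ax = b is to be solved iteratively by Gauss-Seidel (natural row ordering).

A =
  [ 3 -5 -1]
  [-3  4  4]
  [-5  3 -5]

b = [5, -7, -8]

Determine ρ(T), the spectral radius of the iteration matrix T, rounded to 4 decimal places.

Let D = diag(3, 4, -5); L, U the strict triangles.
T_GS = -(D+L)⁻¹U: row 0 first, T[0,2] = -(-1)/(3) = +0.3333; later rows by forward substitution.
  T[0,:] = [+0.0000 +1.6667 +0.3333]
  T[1,:] = [+0.0000 +1.2500 -0.7500]
  T[2,:] = [+0.0000 -0.9167 -0.7833]
|eigenvalues of T|: 1.5452, 1.0786, 0.0000.
ρ = 1.5452; 1.5452 > 1: divergent.

1.5452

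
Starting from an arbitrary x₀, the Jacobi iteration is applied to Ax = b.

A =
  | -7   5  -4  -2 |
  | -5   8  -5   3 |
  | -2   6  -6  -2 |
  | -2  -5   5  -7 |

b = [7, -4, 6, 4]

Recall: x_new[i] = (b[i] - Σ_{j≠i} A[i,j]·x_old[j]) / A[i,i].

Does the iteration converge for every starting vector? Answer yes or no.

no

A = D + L + U where D = diag(-7, 8, -6, -7).
T_J = -D⁻¹(L+U): T[2,0] = -(-2)/(-6) = -0.3333; T[2,2] = 0.
  T[0,:] = [+0.0000, +0.7143, -0.5714, -0.2857]
  T[1,:] = [+0.6250, +0.0000, +0.6250, -0.3750]
  T[2,:] = [-0.3333, +1.0000, +0.0000, -0.3333]
  T[3,:] = [-0.2857, -0.7143, +0.7143, +0.0000]
moduli |λ_i(T)| = 1.2519, 0.7789, 0.7789, 0.2709.
ρ(T) = max|λ| = 1.2519; 1.2519 > 1, so it fails to converge.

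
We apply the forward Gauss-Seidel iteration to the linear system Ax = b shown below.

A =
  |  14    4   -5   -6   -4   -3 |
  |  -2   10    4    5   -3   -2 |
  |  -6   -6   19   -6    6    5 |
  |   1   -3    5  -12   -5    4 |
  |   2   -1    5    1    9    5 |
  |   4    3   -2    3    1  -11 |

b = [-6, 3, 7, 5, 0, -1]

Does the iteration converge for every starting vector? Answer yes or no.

Diagonal D = diag(14, 10, 19, -12, 9, -11); L, U strict lower/upper.
T_GS = -(D+L)⁻¹U: row 0 first, T[0,5] = -(-3)/(14) = +0.2143; later rows by forward substitution.
  T[0,:] = [+0.0000 -0.2857 +0.3571 +0.4286 +0.2857 +0.2143]
  T[1,:] = [+0.0000 -0.0571 -0.3286 -0.4143 +0.3571 +0.2429]
  T[2,:] = [+0.0000 -0.1083 +0.0090 +0.3203 -0.1128 -0.1188]
  T[3,:] = [+0.0000 -0.0546 +0.1157 +0.2727 -0.5291 +0.2410]
  T[4,:] = [+0.0000 +0.1234 -0.1337 -0.3495 +0.0976 -0.5370]
  T[5,:] = [+0.0000 -0.1035 +0.0580 +0.0272 +0.0864 +0.1827]
moduli |λ_i(T)| = 0.8555, 0.2863, 0.2863, 0.2082, 0.2082, 0.0000.
spectral radius ρ = 0.8555; 0.8555 < 1 ⇒ converges.

yes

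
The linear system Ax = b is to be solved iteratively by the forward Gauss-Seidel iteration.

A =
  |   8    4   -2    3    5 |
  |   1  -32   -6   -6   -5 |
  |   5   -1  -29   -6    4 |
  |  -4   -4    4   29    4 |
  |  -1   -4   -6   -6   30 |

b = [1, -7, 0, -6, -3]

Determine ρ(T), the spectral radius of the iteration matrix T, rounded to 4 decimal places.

Write A = D+L+U with D = diag(8, -32, -29, 29, 30).
GS T = -(D+L)⁻¹U: row 0 first, T[0,2] = -(-2)/(8) = +0.2500; later rows by forward substitution.
  T[0,:] = [+0.0000, -0.5000, +0.2500, -0.3750, -0.6250]
  T[1,:] = [+0.0000, -0.0156, -0.1797, -0.1992, -0.1758]
  T[2,:] = [+0.0000, -0.0857, +0.0493, -0.2647, +0.0362]
  T[3,:] = [+0.0000, -0.0593, +0.0029, -0.0427, -0.2534]
  T[4,:] = [+0.0000, -0.0477, -0.0052, -0.1005, -0.0877]
moduli |λ_i(T)| = 0.3292, 0.1379, 0.0638, 0.0308, 0.0000.
spectral radius ρ = 0.3292; 0.3292 < 1, so it converges for any x₀.

0.3292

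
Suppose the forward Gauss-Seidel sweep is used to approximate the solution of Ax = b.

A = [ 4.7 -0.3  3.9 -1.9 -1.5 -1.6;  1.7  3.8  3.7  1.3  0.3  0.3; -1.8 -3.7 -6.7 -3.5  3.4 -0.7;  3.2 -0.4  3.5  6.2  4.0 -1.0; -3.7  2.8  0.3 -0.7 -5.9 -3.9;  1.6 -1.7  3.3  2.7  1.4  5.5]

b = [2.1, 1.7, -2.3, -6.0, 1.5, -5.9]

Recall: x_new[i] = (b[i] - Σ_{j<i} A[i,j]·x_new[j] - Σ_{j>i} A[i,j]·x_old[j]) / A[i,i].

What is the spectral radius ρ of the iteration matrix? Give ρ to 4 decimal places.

Split A = D + L + U, D = diag(4.7, 3.8, -6.7, 6.2, -5.9, 5.5).
GS T = -(D+L)⁻¹U: row 0 first, T[0,5] = -(-1.6)/(4.7) = +0.3404; later rows by forward substitution.
  T[0,:] = [+0.0000, +0.0638, -0.8298, +0.4043, +0.3191, +0.3404]
  T[1,:] = [+0.0000, -0.0286, -0.6025, -0.5230, -0.2217, -0.2312]
  T[2,:] = [+0.0000, -0.0014, +0.5556, -0.3422, +0.5442, -0.0682]
  T[3,:] = [+0.0000, -0.0340, +0.0757, -0.0492, -1.1314, +0.0092]
  T[4,:] = [+0.0000, -0.0496, +0.2537, -0.5133, -0.1435, -0.9888]
  T[5,:] = [+0.0000, +0.0028, -0.3800, +0.0809, +0.1040, +0.1176]
moduli |λ_i(T)| = 1.1582, 0.7772, 0.3940, 0.3940, 0.0288, 0.0000.
ρ = 1.1582; 1.1582 > 1, so it fails to converge.

1.1582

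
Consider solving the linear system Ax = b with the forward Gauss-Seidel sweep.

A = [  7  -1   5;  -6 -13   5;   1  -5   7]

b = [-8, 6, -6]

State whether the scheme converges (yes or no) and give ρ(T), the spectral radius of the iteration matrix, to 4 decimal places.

Write A = D+L+U with D = diag(7, -13, 7).
Gauss-Seidel: T = -(D+L)⁻¹U, row 0 first, T[0,1] = -(-1)/(7) = +0.1429; later rows by forward substitution.
  T[0,:] = [+0.0000  +0.1429  -0.7143]
  T[1,:] = [+0.0000  -0.0659  +0.7143]
  T[2,:] = [+0.0000  -0.0675  +0.6122]
moduli |λ_i(T)| = 0.5315, 0.0148, 0.0000.
spectral radius ρ = 0.5315; 0.5315 < 1 ⇒ converges.

yes, ρ = 0.5315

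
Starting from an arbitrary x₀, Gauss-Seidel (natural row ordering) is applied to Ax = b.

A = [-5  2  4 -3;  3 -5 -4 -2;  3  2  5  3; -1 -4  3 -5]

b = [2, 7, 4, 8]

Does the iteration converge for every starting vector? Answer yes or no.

no

Let D = diag(-5, -5, 5, -5); L, U the strict triangles.
GS T = -(D+L)⁻¹U: row 0 first, T[0,2] = -(4)/(-5) = +0.8000; later rows by forward substitution.
  T[0,:] = [+0.0000 +0.4000 +0.8000 -0.6000]
  T[1,:] = [+0.0000 +0.2400 -0.3200 -0.7600]
  T[2,:] = [+0.0000 -0.3360 -0.3520 +0.0640]
  T[3,:] = [+0.0000 -0.4736 -0.1152 +0.7664]
moduli |λ_i(T)| = 1.1666, 0.5699, 0.0578, 0.0000.
spectral radius ρ = 1.1666; 1.1666 > 1, so it fails to converge.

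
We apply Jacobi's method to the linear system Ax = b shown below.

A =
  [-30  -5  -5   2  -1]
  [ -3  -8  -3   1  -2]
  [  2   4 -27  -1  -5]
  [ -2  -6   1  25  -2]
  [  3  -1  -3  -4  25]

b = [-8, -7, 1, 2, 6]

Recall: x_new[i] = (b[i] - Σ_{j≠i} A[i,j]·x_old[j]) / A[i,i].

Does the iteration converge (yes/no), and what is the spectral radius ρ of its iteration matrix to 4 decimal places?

yes, ρ = 0.3599

Diagonal D = diag(-30, -8, -27, 25, 25); L, U strict lower/upper.
T_J = -D⁻¹(L+U): T[0,4] = -(-1)/(-30) = -0.0333; T[0,0] = 0.
  T[0,:] = [+0.0000  -0.1667  -0.1667  +0.0667  -0.0333]
  T[1,:] = [-0.3750  +0.0000  -0.3750  +0.1250  -0.2500]
  T[2,:] = [+0.0741  +0.1481  +0.0000  -0.0370  -0.1852]
  T[3,:] = [+0.0800  +0.2400  -0.0400  +0.0000  +0.0800]
  T[4,:] = [-0.1200  +0.0400  +0.1200  +0.1600  +0.0000]
|eigenvalues of T|: 0.3599, 0.2868, 0.2868, 0.1940, 0.1940.
ρ(T) = max|λ| = 0.3599; 0.3599 < 1: convergent.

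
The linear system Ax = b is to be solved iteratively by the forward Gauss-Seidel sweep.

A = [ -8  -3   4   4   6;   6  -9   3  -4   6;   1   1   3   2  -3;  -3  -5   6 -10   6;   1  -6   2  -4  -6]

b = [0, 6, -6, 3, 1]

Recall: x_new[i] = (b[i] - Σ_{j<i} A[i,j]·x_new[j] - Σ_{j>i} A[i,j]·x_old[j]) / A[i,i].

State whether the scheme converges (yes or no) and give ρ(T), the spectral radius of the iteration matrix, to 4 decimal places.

no, ρ = 1.3560

Let D = diag(-8, -9, 3, -10, -6); L, U the strict triangles.
T_GS = -(D+L)⁻¹U: row 0 first, T[0,2] = -(4)/(-8) = +0.5000; later rows by forward substitution.
  T[0,:] = [+0.0000, -0.3750, +0.5000, +0.5000, +0.7500]
  T[1,:] = [+0.0000, -0.2500, +0.6667, -0.1111, +1.1667]
  T[2,:] = [+0.0000, +0.2083, -0.3889, -0.7963, +0.3611]
  T[3,:] = [+0.0000, +0.3625, -0.7167, -0.5722, +0.0083]
  T[4,:] = [+0.0000, +0.0153, -0.2352, +0.3105, -0.9269]
moduli |λ_i(T)| = 1.3560, 0.8659, 0.1361, 0.0521, 0.0000.
ρ(T) = max|λ| = 1.3560; 1.3560 > 1, so it fails to converge.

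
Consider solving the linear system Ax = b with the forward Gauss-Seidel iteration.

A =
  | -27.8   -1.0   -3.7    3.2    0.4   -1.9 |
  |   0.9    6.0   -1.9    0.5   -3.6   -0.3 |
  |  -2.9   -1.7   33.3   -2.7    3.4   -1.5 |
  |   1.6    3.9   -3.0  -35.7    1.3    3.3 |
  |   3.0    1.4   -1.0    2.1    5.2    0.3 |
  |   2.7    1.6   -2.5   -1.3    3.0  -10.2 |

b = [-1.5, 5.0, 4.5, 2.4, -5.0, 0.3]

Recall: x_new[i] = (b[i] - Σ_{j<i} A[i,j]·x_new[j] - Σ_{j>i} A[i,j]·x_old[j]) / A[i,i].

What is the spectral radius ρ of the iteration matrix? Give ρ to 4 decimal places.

0.2683

A = D + L + U where D = diag(-27.8, 6, 33.3, -35.7, 5.2, -10.2).
GS T = -(D+L)⁻¹U: row 0 first, T[0,5] = -(-1.9)/(-27.8) = -0.0683; later rows by forward substitution.
  T[0,:] = [+0.0000 -0.0360 -0.1331 +0.1151 +0.0144 -0.0683]
  T[1,:] = [+0.0000 +0.0054 +0.3366 -0.1006 +0.5978 +0.0603]
  T[2,:] = [+0.0000 -0.0029 +0.0056 +0.0860 -0.0703 +0.0422]
  T[3,:] = [+0.0000 -0.0008 +0.0303 -0.0131 +0.1083 +0.0924]
  T[4,:] = [+0.0000 +0.0191 -0.0250 -0.0175 -0.2265 -0.0637]
  T[5,:] = [+0.0000 -0.0023 +0.0050 -0.0099 +0.0344 -0.0495]
|λ(T)| sorted: 0.2683, 0.0446, 0.0427, 0.0317, 0.0317, 0.0000.
ρ(T) = max|λ| = 0.2683; 0.2683 < 1, so it converges for any x₀.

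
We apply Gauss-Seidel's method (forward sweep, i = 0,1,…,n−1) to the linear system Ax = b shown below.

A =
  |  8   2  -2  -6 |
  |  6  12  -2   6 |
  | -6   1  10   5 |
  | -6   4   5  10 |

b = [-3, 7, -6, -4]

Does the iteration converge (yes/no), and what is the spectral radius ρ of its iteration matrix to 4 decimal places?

yes, ρ = 0.9258

A = D + L + U where D = diag(8, 12, 10, 10).
T_GS = -(D+L)⁻¹U: row 0 first, T[0,3] = -(-6)/(8) = +0.7500; later rows by forward substitution.
  T[0,:] = [+0.0000 -0.2500 +0.2500 +0.7500]
  T[1,:] = [+0.0000 +0.1250 +0.0417 -0.8750]
  T[2,:] = [+0.0000 -0.1625 +0.1458 +0.0375]
  T[3,:] = [+0.0000 -0.1188 +0.0604 +0.7812]
|eigenvalues of T|: 0.9258, 0.1162, 0.1162, 0.0000.
spectral radius ρ = 0.9258; 0.9258 < 1 ⇒ converges.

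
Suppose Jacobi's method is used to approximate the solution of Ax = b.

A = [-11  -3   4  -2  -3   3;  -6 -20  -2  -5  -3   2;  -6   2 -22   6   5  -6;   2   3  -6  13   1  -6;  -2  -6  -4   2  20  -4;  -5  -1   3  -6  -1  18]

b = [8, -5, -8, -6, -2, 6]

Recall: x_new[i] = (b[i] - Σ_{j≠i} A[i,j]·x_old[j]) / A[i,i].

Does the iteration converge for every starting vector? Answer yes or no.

yes

Diagonal D = diag(-11, -20, -22, 13, 20, 18); L, U strict lower/upper.
Jacobi: T = -D⁻¹(L+U), T[1,0] = -(-6)/(-20) = -0.3000; T[1,1] = 0.
  T[0,:] = [+0.0000  -0.2727  +0.3636  -0.1818  -0.2727  +0.2727]
  T[1,:] = [-0.3000  +0.0000  -0.1000  -0.2500  -0.1500  +0.1000]
  T[2,:] = [-0.2727  +0.0909  +0.0000  +0.2727  +0.2273  -0.2727]
  T[3,:] = [-0.1538  -0.2308  +0.4615  +0.0000  -0.0769  +0.4615]
  T[4,:] = [+0.1000  +0.3000  +0.2000  -0.1000  +0.0000  +0.2000]
  T[5,:] = [+0.2778  +0.0556  -0.1667  +0.3333  +0.0556  +0.0000]
|eigenvalues of T|: 0.8452, 0.3892, 0.3892, 0.3841, 0.2190, 0.2190.
ρ = 0.8452; 0.8452 < 1, so it converges for any x₀.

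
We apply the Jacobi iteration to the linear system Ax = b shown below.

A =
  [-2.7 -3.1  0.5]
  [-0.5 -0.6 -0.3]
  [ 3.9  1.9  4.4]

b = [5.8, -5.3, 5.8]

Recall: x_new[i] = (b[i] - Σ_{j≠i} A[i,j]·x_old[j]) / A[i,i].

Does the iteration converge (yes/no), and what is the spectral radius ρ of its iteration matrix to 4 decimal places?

no, ρ = 1.1766

Diagonal D = diag(-2.7, -0.6, 4.4); L, U strict lower/upper.
T_J = -D⁻¹(L+U): T[1,0] = -(-0.5)/(-0.6) = -0.8333; T[1,1] = 0.
  T[0,:] = [+0.0000, -1.1481, +0.1852]
  T[1,:] = [-0.8333, +0.0000, -0.5000]
  T[2,:] = [-0.8864, -0.4318, +0.0000]
|roots of det(T-λI)|: 1.1766, 0.6130, 0.6130.
ρ(T) = max|λ| = 1.1766; 1.1766 > 1, so it fails to converge.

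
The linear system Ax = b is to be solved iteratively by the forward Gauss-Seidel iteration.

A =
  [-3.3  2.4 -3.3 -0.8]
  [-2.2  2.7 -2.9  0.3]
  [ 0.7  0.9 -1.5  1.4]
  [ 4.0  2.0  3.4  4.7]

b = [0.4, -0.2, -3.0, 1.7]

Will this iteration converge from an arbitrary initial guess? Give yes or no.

Write A = D+L+U with D = diag(-3.3, 2.7, -1.5, 4.7).
GS T = -(D+L)⁻¹U: row 0 first, T[0,1] = -(2.4)/(-3.3) = +0.7273; later rows by forward substitution.
  T[0,:] = [+0.0000  +0.7273  -1.0000  -0.2424]
  T[1,:] = [+0.0000  +0.5926  +0.2593  -0.3086]
  T[2,:] = [+0.0000  +0.6949  -0.3111  +0.6350]
  T[3,:] = [+0.0000  -1.3739  +0.9658  -0.1217]
|λ(T)| sorted: 1.3050, 0.9793, 0.4855, 0.0000.
ρ(T) = max|λ| = 1.3050; 1.3050 > 1, so it fails to converge.

no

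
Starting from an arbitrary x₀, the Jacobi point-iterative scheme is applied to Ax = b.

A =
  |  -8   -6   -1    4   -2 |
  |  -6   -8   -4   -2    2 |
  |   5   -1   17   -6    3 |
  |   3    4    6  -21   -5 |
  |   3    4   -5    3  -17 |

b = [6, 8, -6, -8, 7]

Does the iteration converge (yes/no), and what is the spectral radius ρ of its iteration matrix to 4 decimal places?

yes, ρ = 0.9478

A = D + L + U where D = diag(-8, -8, 17, -21, -17).
Jacobi T = -D⁻¹(L+U): T[2,4] = -(3)/(17) = -0.1765; T[2,2] = 0.
  T[0,:] = [+0.0000  -0.7500  -0.1250  +0.5000  -0.2500]
  T[1,:] = [-0.7500  +0.0000  -0.5000  -0.2500  +0.2500]
  T[2,:] = [-0.2941  +0.0588  +0.0000  +0.3529  -0.1765]
  T[3,:] = [+0.1429  +0.1905  +0.2857  +0.0000  -0.2381]
  T[4,:] = [+0.1765  +0.2353  -0.2941  +0.1765  +0.0000]
|λ(T)| sorted: 0.9478, 0.6685, 0.6685, 0.2499, 0.2499.
spectral radius ρ = 0.9478; 0.9478 < 1 ⇒ converges.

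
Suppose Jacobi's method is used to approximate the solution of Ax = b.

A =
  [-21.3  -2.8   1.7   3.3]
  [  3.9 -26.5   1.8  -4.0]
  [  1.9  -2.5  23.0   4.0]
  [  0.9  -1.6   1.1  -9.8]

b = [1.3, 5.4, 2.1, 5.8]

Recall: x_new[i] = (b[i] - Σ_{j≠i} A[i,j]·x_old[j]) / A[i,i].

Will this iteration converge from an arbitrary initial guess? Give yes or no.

yes

Split A = D + L + U, D = diag(-21.3, -26.5, 23, -9.8).
Jacobi: T = -D⁻¹(L+U), T[1,3] = -(-4)/(-26.5) = -0.1509; T[1,1] = 0.
  T[0,:] = [+0.0000  -0.1315  +0.0798  +0.1549]
  T[1,:] = [+0.1472  +0.0000  +0.0679  -0.1509]
  T[2,:] = [-0.0826  +0.1087  +0.0000  -0.1739]
  T[3,:] = [+0.0918  -0.1633  +0.1122  +0.0000]
|λ(T)| sorted: 0.1627, 0.1382, 0.1382, 0.0874.
ρ(T) = max|λ| = 0.1627; 0.1627 < 1, so it converges for any x₀.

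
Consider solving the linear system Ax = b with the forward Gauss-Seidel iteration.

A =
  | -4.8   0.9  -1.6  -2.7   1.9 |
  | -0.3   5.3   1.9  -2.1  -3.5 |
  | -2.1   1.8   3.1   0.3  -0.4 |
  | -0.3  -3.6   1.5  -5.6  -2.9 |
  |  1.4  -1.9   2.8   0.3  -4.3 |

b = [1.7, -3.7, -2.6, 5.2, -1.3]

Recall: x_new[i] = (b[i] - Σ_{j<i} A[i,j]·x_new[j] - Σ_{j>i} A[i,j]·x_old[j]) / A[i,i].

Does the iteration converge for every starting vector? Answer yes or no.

no

Let D = diag(-4.8, 5.3, 3.1, -5.6, -4.3); L, U the strict triangles.
Gauss-Seidel: T = -(D+L)⁻¹U, row 0 first, T[0,4] = -(1.9)/(-4.8) = +0.3958; later rows by forward substitution.
  T[0,:] = [+0.0000, +0.1875, -0.3333, -0.5625, +0.3958]
  T[1,:] = [+0.0000, +0.0106, -0.3774, +0.3644, +0.6828]
  T[2,:] = [+0.0000, +0.1209, -0.0067, -0.6894, +0.0007]
  T[3,:] = [+0.0000, +0.0155, +0.2587, -0.3888, -0.9778]
  T[4,:] = [+0.0000, +0.1361, +0.0719, -0.8202, -0.2406]
|eigenvalues of T|: 1.1504, 0.4833, 0.0698, 0.0282, 0.0000.
spectral radius ρ = 1.1504; 1.1504 > 1 ⇒ diverges.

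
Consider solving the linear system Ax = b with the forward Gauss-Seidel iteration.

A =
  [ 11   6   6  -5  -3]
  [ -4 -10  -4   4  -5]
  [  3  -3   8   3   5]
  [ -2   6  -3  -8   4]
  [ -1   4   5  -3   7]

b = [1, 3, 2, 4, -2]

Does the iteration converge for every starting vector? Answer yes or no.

A = D + L + U where D = diag(11, -10, 8, -8, 7).
GS T = -(D+L)⁻¹U: row 0 first, T[0,2] = -(6)/(11) = -0.5455; later rows by forward substitution.
  T[0,:] = [+0.0000  -0.5455  -0.5455  +0.4545  +0.2727]
  T[1,:] = [+0.0000  +0.2182  -0.1818  +0.2182  -0.6091]
  T[2,:] = [+0.0000  +0.2864  +0.1364  -0.4636  -0.9557]
  T[3,:] = [+0.0000  +0.1926  -0.0511  +0.2239  +0.3334]
  T[4,:] = [+0.0000  -0.3246  -0.0933  +0.3674  +1.2125]
|λ(T)| sorted: 1.4868, 0.4625, 0.0922, 0.0922, 0.0000.
ρ = 1.4868; 1.4868 > 1: divergent.

no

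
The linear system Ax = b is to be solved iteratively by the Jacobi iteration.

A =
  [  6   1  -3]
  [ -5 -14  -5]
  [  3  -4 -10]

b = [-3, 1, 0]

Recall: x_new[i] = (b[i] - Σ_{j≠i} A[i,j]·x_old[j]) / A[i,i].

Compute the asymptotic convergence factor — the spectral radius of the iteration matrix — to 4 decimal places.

0.6936

Split A = D + L + U, D = diag(6, -14, -10).
T_J = -D⁻¹(L+U): T[2,1] = -(-4)/(-10) = -0.4000; T[2,2] = 0.
  T[0,:] = [+0.0000  -0.1667  +0.5000]
  T[1,:] = [-0.3571  +0.0000  -0.3571]
  T[2,:] = [+0.3000  -0.4000  +0.0000]
moduli |λ_i(T)| = 0.6936, 0.3588, 0.3588.
ρ(T) = max|λ| = 0.6936; 0.6936 < 1 ⇒ converges.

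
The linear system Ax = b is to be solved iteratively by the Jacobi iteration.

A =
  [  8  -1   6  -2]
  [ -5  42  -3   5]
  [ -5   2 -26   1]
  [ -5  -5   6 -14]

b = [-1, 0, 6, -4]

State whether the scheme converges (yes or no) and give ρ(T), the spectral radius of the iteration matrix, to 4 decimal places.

Let D = diag(8, 42, -26, -14); L, U the strict triangles.
T_J = -D⁻¹(L+U): T[1,2] = -(-3)/(42) = +0.0714; T[1,1] = 0.
  T[0,:] = [+0.0000 +0.1250 -0.7500 +0.2500]
  T[1,:] = [+0.1190 +0.0000 +0.0714 -0.1190]
  T[2,:] = [-0.1923 +0.0769 +0.0000 +0.0385]
  T[3,:] = [-0.3571 -0.3571 +0.4286 +0.0000]
moduli |λ_i(T)| = 0.4262, 0.3094, 0.3094, 0.0932.
ρ = 0.4262; 0.4262 < 1 ⇒ converges.

yes, ρ = 0.4262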